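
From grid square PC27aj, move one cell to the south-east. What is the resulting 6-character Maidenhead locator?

PC27bi

Longitude subsquare a = 0; +1 → 1 = b.
Latitude subsquare j = 9; −1 → 8 = i.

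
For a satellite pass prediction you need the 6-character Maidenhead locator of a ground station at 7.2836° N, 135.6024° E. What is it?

PJ77tg

Add 180° to longitude and 90° to latitude: 315.6024, 97.2836.
Field: lon ⌊315.6024/20⌋ = 15 → P; lat ⌊97.2836/10⌋ = 9 → J.
Square: lon ⌊15.6024/2⌋ = 7; lat ⌊7.2836/1⌋ = 7.
Subsquare: lon ⌊1.6024/0.0833333⌋ = 19 → t; lat ⌊0.2836/0.0416667⌋ = 6 → g.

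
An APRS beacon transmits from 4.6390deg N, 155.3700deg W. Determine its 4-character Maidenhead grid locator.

BJ24

Offset from 180°W / 90°S: lon 24.63°, lat 94.64°.
Field (20°×10°, letters A–R): 24.63/20 → 1 → B, 94.64/10 → 9 → J; chars BJ.
Square (2°×1°, digits 0–9): 4.63/2 → 2, 4.64/1 → 4; chars 24.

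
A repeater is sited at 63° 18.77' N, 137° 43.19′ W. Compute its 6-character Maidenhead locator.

Offset from 180°W / 90°S: lon 42.2802°, lat 153.3128°.
Field: lon ⌊42.2802/20⌋ = 2 → C; lat ⌊153.3128/10⌋ = 15 → P.
Square: lon ⌊2.2802/2⌋ = 1; lat ⌊3.3128/1⌋ = 3.
Subsquare: lon ⌊0.2802/0.0833333⌋ = 3 → d; lat ⌊0.3128/0.0416667⌋ = 7 → h.

CP13dh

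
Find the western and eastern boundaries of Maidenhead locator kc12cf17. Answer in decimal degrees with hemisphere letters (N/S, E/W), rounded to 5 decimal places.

22.17500° E, 22.18333° E

Field K=10, C=2: +10·20° lon, +2·10° lat → SW at lon 20°, lat -70°.
Square 1, 2: +1·2° lon, +2·1° lat → SW at lon 22°, lat -68°.
Subsquare c=2, f=5: +2·0.0833333° lon, +5·0.0416667° lat → SW at lon 22.1667°, lat -67.7917°.
Extended square 1, 7: +1·0.00833333° lon, +7·0.00416667° lat → SW at lon 22.175°, lat -67.7625°.
Cell spans 0.00833333° lon × 0.00416667° lat.
west 22.17500° E, east 22.18333° E.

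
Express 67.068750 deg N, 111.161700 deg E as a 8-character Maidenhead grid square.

OP57nb96

Add 180° to longitude and 90° to latitude: 291.16170, 157.06875.
Field: lon ⌊291.16170/20⌋ = 14 → O; lat ⌊157.06875/10⌋ = 15 → P.
Square: lon ⌊11.16170/2⌋ = 5; lat ⌊7.06875/1⌋ = 7.
Subsquare: lon ⌊1.16170/0.0833333⌋ = 13 → n; lat ⌊0.06875/0.0416667⌋ = 1 → b.
Extended square: lon ⌊0.07837/0.00833333⌋ = 9; lat ⌊0.02708/0.00416667⌋ = 6.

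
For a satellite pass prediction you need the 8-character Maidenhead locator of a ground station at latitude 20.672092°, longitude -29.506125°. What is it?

HL50fq91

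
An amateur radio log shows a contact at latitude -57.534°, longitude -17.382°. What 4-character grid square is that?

Offset from 180°W / 90°S: lon 162.62°, lat 32.47°.
Field (20°×10°, letters A–R): lon ⌊162.62/20⌋ = 8 → I; lat ⌊32.47/10⌋ = 3 → D.
Square (2°×1°, digits 0–9): lon ⌊2.62/2⌋ = 1; lat ⌊2.47/1⌋ = 2.

ID12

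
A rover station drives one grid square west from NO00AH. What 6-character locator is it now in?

MO90xh

Longitude subsquare a = 0; −1 → -1, wraps to 23 = x, carry into square.
Longitude square 0; −1 → -1, wraps to 9, carry into field.
Longitude field N = 13; −1 → 12 = M.
The latitude characters are unchanged.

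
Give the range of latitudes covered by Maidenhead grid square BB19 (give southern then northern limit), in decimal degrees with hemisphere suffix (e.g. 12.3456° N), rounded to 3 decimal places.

Field B=1, B=1: +1·20° lon, +1·10° lat → SW at lon -160°, lat -80°.
Square 1, 9: +1·2° lon, +9·1° lat → SW at lon -158°, lat -71°.
Cell spans 2° lon × 1° lat.
south 71.000° S, north 70.000° S.

71.000° S, 70.000° S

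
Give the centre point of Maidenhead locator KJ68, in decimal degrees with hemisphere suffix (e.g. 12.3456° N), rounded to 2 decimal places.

8.50° N, 33.00° E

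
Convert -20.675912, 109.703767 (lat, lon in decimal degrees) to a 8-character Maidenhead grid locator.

OG49uh47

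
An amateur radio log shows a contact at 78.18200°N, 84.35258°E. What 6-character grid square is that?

NQ28ee

Shift to the Maidenhead origin (180°W, 90°S): lon 264.3526, lat 168.1820.
Field: 264.3526/20 → 13 → N, 168.1820/10 → 16 → Q; chars NQ.
Square: 4.3526/2 → 2, 8.1820/1 → 8; chars 28.
Subsquare: 0.3526/0.0833333 → 4 → e, 0.1820/0.0416667 → 4 → e; chars ee.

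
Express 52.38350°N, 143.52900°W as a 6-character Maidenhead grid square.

BO82fj

Shift to the Maidenhead origin (180°W, 90°S): lon 36.4710, lat 142.3835.
Field: lon ⌊36.4710/20⌋ = 1 → B; lat ⌊142.3835/10⌋ = 14 → O.
Square: lon ⌊16.4710/2⌋ = 8; lat ⌊2.3835/1⌋ = 2.
Subsquare: lon ⌊0.4710/0.0833333⌋ = 5 → f; lat ⌊0.3835/0.0416667⌋ = 9 → j.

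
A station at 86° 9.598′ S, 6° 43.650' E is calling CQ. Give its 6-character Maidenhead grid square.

Add 180° to longitude and 90° to latitude: 186.7275, 3.8400.
Field: lon ⌊186.7275/20⌋ = 9 → J; lat ⌊3.8400/10⌋ = 0 → A.
Square: lon ⌊6.7275/2⌋ = 3; lat ⌊3.8400/1⌋ = 3.
Subsquare: lon ⌊0.7275/0.0833333⌋ = 8 → i; lat ⌊0.8400/0.0416667⌋ = 20 → u.

JA33iu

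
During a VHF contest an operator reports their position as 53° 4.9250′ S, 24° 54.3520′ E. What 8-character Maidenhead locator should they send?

Offset from 180°W / 90°S: lon 204.90587°, lat 36.91792°.
Field (20°×10°, letters A–R): 204.90587/20 → 10 → K, 36.91792/10 → 3 → D; chars KD.
Square (2°×1°, digits 0–9): 4.90587/2 → 2, 6.91792/1 → 6; chars 26.
Subsquare (5′×2.5′, letters a–x): 0.90587/0.0833333 → 10 → k, 0.91792/0.0416667 → 22 → w; chars kw.
Extended square (30″×15″, digits 0–9): 0.07253/0.00833333 → 8, 0.00125/0.00416667 → 0; chars 80.

KD26kw80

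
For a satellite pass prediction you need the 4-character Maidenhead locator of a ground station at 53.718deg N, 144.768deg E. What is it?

Add 180° to longitude and 90° to latitude: 324.77, 143.72.
Field: 324.77/20 → 16 → Q, 143.72/10 → 14 → O; chars QO.
Square: 4.77/2 → 2, 3.72/1 → 3; chars 23.

QO23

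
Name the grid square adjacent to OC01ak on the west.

NC91xk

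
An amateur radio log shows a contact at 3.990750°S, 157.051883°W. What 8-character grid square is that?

Shift to the Maidenhead origin (180°W, 90°S): lon 22.94812, lat 86.00925.
Field (20°×10°, letters A–R): lon ⌊22.94812/20⌋ = 1 → B; lat ⌊86.00925/10⌋ = 8 → I.
Square (2°×1°, digits 0–9): lon ⌊2.94812/2⌋ = 1; lat ⌊6.00925/1⌋ = 6.
Subsquare (5′×2.5′, letters a–x): lon ⌊0.94812/0.0833333⌋ = 11 → l; lat ⌊0.00925/0.0416667⌋ = 0 → a.
Extended square (30″×15″, digits 0–9): lon ⌊0.03145/0.00833333⌋ = 3; lat ⌊0.00925/0.00416667⌋ = 2.

BI16la32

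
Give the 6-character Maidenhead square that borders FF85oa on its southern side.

FF84ox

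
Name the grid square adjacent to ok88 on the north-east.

Longitude square 8; +1 → 9.
Latitude square 8; +1 → 9.

OK99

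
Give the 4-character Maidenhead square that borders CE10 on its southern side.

Latitude square 0; −1 → -1, wraps to 9, carry into field.
Latitude field E = 4; −1 → 3 = D.
The longitude characters are unchanged.

CD19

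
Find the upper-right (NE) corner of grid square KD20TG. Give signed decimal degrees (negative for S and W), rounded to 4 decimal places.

-59.7083, 25.6667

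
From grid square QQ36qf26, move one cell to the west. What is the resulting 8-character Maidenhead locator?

Longitude extended square 2; −1 → 1.
The latitude characters are unchanged.

QQ36qf16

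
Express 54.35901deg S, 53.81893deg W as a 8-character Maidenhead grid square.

GD35cp13

Offset from 180°W / 90°S: lon 126.18107°, lat 35.64099°.
Field (20°×10°, letters A–R): lon ⌊126.18107/20⌋ = 6 → G; lat ⌊35.64099/10⌋ = 3 → D.
Square (2°×1°, digits 0–9): lon ⌊6.18107/2⌋ = 3; lat ⌊5.64099/1⌋ = 5.
Subsquare (5′×2.5′, letters a–x): lon ⌊0.18107/0.0833333⌋ = 2 → c; lat ⌊0.64099/0.0416667⌋ = 15 → p.
Extended square (30″×15″, digits 0–9): lon ⌊0.01440/0.00833333⌋ = 1; lat ⌊0.01599/0.00416667⌋ = 3.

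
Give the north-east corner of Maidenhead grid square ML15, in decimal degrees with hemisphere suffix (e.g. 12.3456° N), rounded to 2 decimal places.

26.00° N, 64.00° E

Field M=12, L=11: +12·20° lon, +11·10° lat → SW at lon 60°, lat 20°.
Square 1, 5: +1·2° lon, +5·1° lat → SW at lon 62°, lat 25°.
Cell spans 2° lon × 1° lat. NE corner is SW corner plus one full cell.
latitude 26.00° N, longitude 64.00° E.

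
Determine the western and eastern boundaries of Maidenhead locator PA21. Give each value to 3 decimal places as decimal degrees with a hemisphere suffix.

Field P=15, A=0: +15·20° lon, +0·10° lat → SW at lon 120°, lat -90°.
Square 2, 1: +2·2° lon, +1·1° lat → SW at lon 124°, lat -89°.
Cell spans 2° lon × 1° lat.
west 124.000° E, east 126.000° E.

124.000° E, 126.000° E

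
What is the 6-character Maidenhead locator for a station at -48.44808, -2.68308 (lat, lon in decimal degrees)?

Add 180° to longitude and 90° to latitude: 177.3169, 41.5519.
Field: 177.3169/20 → 8 → I, 41.5519/10 → 4 → E; chars IE.
Square: 17.3169/2 → 8, 1.5519/1 → 1; chars 81.
Subsquare: 1.3169/0.0833333 → 15 → p, 0.5519/0.0416667 → 13 → n; chars pn.

IE81pn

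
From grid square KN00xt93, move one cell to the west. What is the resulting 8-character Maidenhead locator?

Longitude extended square 9; −1 → 8.
The latitude characters are unchanged.

KN00xt83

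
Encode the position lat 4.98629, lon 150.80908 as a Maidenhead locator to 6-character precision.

Add 180° to longitude and 90° to latitude: 330.8091, 94.9863.
Field: lon ⌊330.8091/20⌋ = 16 → Q; lat ⌊94.9863/10⌋ = 9 → J.
Square: lon ⌊10.8091/2⌋ = 5; lat ⌊4.9863/1⌋ = 4.
Subsquare: lon ⌊0.8091/0.0833333⌋ = 9 → j; lat ⌊0.9863/0.0416667⌋ = 23 → x.

QJ54jx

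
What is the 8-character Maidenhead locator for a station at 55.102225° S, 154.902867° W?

BD24nv15

Offset from 180°W / 90°S: lon 25.09713°, lat 34.89778°.
Field: 25.09713/20 → 1 → B, 34.89778/10 → 3 → D; chars BD.
Square: 5.09713/2 → 2, 4.89778/1 → 4; chars 24.
Subsquare: 1.09713/0.0833333 → 13 → n, 0.89778/0.0416667 → 21 → v; chars nv.
Extended square: 0.01380/0.00833333 → 1, 0.02278/0.00416667 → 5; chars 15.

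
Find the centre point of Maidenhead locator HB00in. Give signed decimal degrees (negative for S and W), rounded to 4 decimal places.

-79.4375, -39.2917

Field H=7, B=1: +7·20° lon, +1·10° lat → SW at lon -40°, lat -80°.
Square 0, 0: +0·2° lon, +0·1° lat → SW at lon -40°, lat -80°.
Subsquare i=8, n=13: +8·0.0833333° lon, +13·0.0416667° lat → SW at lon -39.3333°, lat -79.4583°.
Cell spans 0.0833333° lon × 0.0416667° lat. Centre is SW corner plus half of each.
latitude -79.4375, longitude -39.2917.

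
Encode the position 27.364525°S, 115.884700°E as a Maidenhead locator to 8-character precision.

OG72wp62

Offset from 180°W / 90°S: lon 295.88470°, lat 62.63547°.
Field (20°×10°, letters A–R): 295.88470/20 → 14 → O, 62.63547/10 → 6 → G; chars OG.
Square (2°×1°, digits 0–9): 15.88470/2 → 7, 2.63547/1 → 2; chars 72.
Subsquare (5′×2.5′, letters a–x): 1.88470/0.0833333 → 22 → w, 0.63547/0.0416667 → 15 → p; chars wp.
Extended square (30″×15″, digits 0–9): 0.05137/0.00833333 → 6, 0.01047/0.00416667 → 2; chars 62.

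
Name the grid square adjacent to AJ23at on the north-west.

AJ13xu

Longitude subsquare a = 0; −1 → -1, wraps to 23 = x, carry into square.
Longitude square 2; −1 → 1.
Latitude subsquare t = 19; +1 → 20 = u.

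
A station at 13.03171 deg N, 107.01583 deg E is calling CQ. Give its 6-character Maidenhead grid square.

Shift to the Maidenhead origin (180°W, 90°S): lon 287.0158, lat 103.0317.
Field: 287.0158/20 → 14 → O, 103.0317/10 → 10 → K; chars OK.
Square: 7.0158/2 → 3, 3.0317/1 → 3; chars 33.
Subsquare: 1.0158/0.0833333 → 12 → m, 0.0317/0.0416667 → 0 → a; chars ma.

OK33ma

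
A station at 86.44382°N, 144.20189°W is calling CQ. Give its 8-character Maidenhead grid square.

Offset from 180°W / 90°S: lon 35.79811°, lat 176.44382°.
Field: lon ⌊35.79811/20⌋ = 1 → B; lat ⌊176.44382/10⌋ = 17 → R.
Square: lon ⌊15.79811/2⌋ = 7; lat ⌊6.44382/1⌋ = 6.
Subsquare: lon ⌊1.79811/0.0833333⌋ = 21 → v; lat ⌊0.44382/0.0416667⌋ = 10 → k.
Extended square: lon ⌊0.04811/0.00833333⌋ = 5; lat ⌊0.02715/0.00416667⌋ = 6.

BR76vk56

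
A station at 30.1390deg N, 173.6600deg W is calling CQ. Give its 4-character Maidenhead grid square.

AM30

Shift to the Maidenhead origin (180°W, 90°S): lon 6.34, lat 120.14.
Field (20°×10°, letters A–R): 6.34/20 → 0 → A, 120.14/10 → 12 → M; chars AM.
Square (2°×1°, digits 0–9): 6.34/2 → 3, 0.14/1 → 0; chars 30.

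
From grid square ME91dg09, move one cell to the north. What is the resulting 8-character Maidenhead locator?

ME91dh00

Latitude extended square 9; +1 → 10, wraps to 0, carry into subsquare.
Latitude subsquare g = 6; +1 → 7 = h.
The longitude characters are unchanged.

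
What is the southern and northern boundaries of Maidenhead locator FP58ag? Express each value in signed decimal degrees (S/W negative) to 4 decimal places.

68.2500, 68.2917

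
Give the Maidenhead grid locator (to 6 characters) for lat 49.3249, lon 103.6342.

Offset from 180°W / 90°S: lon 283.6342°, lat 139.3249°.
Field: 283.6342/20 → 14 → O, 139.3249/10 → 13 → N; chars ON.
Square: 3.6342/2 → 1, 9.3249/1 → 9; chars 19.
Subsquare: 1.6342/0.0833333 → 19 → t, 0.3249/0.0416667 → 7 → h; chars th.

ON19th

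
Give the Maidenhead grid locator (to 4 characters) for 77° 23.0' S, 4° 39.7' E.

Shift to the Maidenhead origin (180°W, 90°S): lon 184.66, lat 12.62.
Field: 184.66/20 → 9 → J, 12.62/10 → 1 → B; chars JB.
Square: 4.66/2 → 2, 2.62/1 → 2; chars 22.

JB22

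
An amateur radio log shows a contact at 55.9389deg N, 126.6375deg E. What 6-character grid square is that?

PO35hw

Add 180° to longitude and 90° to latitude: 306.6375, 145.9389.
Field: lon ⌊306.6375/20⌋ = 15 → P; lat ⌊145.9389/10⌋ = 14 → O.
Square: lon ⌊6.6375/2⌋ = 3; lat ⌊5.9389/1⌋ = 5.
Subsquare: lon ⌊0.6375/0.0833333⌋ = 7 → h; lat ⌊0.9389/0.0416667⌋ = 22 → w.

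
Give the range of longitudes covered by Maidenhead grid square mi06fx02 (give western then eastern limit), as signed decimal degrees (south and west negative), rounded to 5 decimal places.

Field M=12, I=8: +12·20° lon, +8·10° lat → SW at lon 60°, lat -10°.
Square 0, 6: +0·2° lon, +6·1° lat → SW at lon 60°, lat -4°.
Subsquare f=5, x=23: +5·0.0833333° lon, +23·0.0416667° lat → SW at lon 60.4167°, lat -3.04167°.
Extended square 0, 2: +0·0.00833333° lon, +2·0.00416667° lat → SW at lon 60.4167°, lat -3.03333°.
Cell spans 0.00833333° lon × 0.00416667° lat.
west 60.41667, east 60.42500.

60.41667, 60.42500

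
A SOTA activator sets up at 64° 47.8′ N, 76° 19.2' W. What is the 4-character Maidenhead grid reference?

FP14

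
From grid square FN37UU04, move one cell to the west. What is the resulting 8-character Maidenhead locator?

FN37tu94

Longitude extended square 0; −1 → -1, wraps to 9, carry into subsquare.
Longitude subsquare u = 20; −1 → 19 = t.
The latitude characters are unchanged.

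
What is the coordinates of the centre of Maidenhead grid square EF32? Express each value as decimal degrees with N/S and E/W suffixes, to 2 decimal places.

37.50° S, 93.00° W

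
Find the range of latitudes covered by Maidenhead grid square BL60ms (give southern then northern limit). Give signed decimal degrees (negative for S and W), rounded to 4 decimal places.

20.7500, 20.7917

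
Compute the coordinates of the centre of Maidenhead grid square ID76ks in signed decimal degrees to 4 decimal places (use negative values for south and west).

-53.2292, -5.1250

Field I=8, D=3: +8·20° lon, +3·10° lat → SW at lon -20°, lat -60°.
Square 7, 6: +7·2° lon, +6·1° lat → SW at lon -6°, lat -54°.
Subsquare k=10, s=18: +10·0.0833333° lon, +18·0.0416667° lat → SW at lon -5.16667°, lat -53.25°.
Cell spans 0.0833333° lon × 0.0416667° lat. Centre is SW corner plus half of each.
latitude -53.2292, longitude -5.1250.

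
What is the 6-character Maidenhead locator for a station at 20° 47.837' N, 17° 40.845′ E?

Offset from 180°W / 90°S: lon 197.6807°, lat 110.7973°.
Field: 197.6807/20 → 9 → J, 110.7973/10 → 11 → L; chars JL.
Square: 17.6807/2 → 8, 0.7973/1 → 0; chars 80.
Subsquare: 1.6807/0.0833333 → 20 → u, 0.7973/0.0416667 → 19 → t; chars ut.

JL80ut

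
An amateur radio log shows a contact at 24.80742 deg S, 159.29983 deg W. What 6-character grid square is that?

BG05ie

Add 180° to longitude and 90° to latitude: 20.7002, 65.1926.
Field: 20.7002/20 → 1 → B, 65.1926/10 → 6 → G; chars BG.
Square: 0.7002/2 → 0, 5.1926/1 → 5; chars 05.
Subsquare: 0.7002/0.0833333 → 8 → i, 0.1926/0.0416667 → 4 → e; chars ie.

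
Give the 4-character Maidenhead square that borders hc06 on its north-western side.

Longitude square 0; −1 → -1, wraps to 9, carry into field.
Longitude field H = 7; −1 → 6 = G.
Latitude square 6; +1 → 7.

GC97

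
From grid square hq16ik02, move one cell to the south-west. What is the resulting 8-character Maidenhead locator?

Longitude extended square 0; −1 → -1, wraps to 9, carry into subsquare.
Longitude subsquare i = 8; −1 → 7 = h.
Latitude extended square 2; −1 → 1.

HQ16hk91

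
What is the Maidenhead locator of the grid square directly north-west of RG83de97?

RG83de88

Longitude extended square 9; −1 → 8.
Latitude extended square 7; +1 → 8.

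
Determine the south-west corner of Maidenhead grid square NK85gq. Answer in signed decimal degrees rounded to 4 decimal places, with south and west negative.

Field N=13, K=10: +13·20° lon, +10·10° lat → SW at lon 80°, lat 10°.
Square 8, 5: +8·2° lon, +5·1° lat → SW at lon 96°, lat 15°.
Subsquare g=6, q=16: +6·0.0833333° lon, +16·0.0416667° lat → SW at lon 96.5°, lat 15.6667°.
latitude 15.6667, longitude 96.5000.

15.6667, 96.5000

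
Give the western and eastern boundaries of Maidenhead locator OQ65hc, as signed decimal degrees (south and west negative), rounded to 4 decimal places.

Field O=14, Q=16: +14·20° lon, +16·10° lat → SW at lon 100°, lat 70°.
Square 6, 5: +6·2° lon, +5·1° lat → SW at lon 112°, lat 75°.
Subsquare h=7, c=2: +7·0.0833333° lon, +2·0.0416667° lat → SW at lon 112.583°, lat 75.0833°.
Cell spans 0.0833333° lon × 0.0416667° lat.
west 112.5833, east 112.6667.

112.5833, 112.6667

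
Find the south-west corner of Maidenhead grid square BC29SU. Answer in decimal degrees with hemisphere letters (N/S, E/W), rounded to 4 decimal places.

Field B=1, C=2: +1·20° lon, +2·10° lat → SW at lon -160°, lat -70°.
Square 2, 9: +2·2° lon, +9·1° lat → SW at lon -156°, lat -61°.
Subsquare s=18, u=20: +18·0.0833333° lon, +20·0.0416667° lat → SW at lon -154.5°, lat -60.1667°.
latitude 60.1667° S, longitude 154.5000° W.

60.1667° S, 154.5000° W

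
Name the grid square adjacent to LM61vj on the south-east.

LM61wi

Longitude subsquare v = 21; +1 → 22 = w.
Latitude subsquare j = 9; −1 → 8 = i.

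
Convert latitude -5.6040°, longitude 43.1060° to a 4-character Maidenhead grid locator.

Add 180° to longitude and 90° to latitude: 223.11, 84.40.
Field (20°×10°, letters A–R): 223.11/20 → 11 → L, 84.40/10 → 8 → I; chars LI.
Square (2°×1°, digits 0–9): 3.11/2 → 1, 4.40/1 → 4; chars 14.

LI14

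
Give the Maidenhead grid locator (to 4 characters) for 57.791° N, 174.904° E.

Offset from 180°W / 90°S: lon 354.90°, lat 147.79°.
Field (20°×10°, letters A–R): 354.90/20 → 17 → R, 147.79/10 → 14 → O; chars RO.
Square (2°×1°, digits 0–9): 14.90/2 → 7, 7.79/1 → 7; chars 77.

RO77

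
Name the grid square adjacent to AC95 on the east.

Longitude square 9; +1 → 10, wraps to 0, carry into field.
Longitude field A = 0; +1 → 1 = B.
The latitude characters are unchanged.

BC05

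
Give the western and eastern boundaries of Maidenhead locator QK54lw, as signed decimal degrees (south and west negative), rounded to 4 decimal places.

Field Q=16, K=10: +16·20° lon, +10·10° lat → SW at lon 140°, lat 10°.
Square 5, 4: +5·2° lon, +4·1° lat → SW at lon 150°, lat 14°.
Subsquare l=11, w=22: +11·0.0833333° lon, +22·0.0416667° lat → SW at lon 150.917°, lat 14.9167°.
Cell spans 0.0833333° lon × 0.0416667° lat.
west 150.9167, east 151.0000.

150.9167, 151.0000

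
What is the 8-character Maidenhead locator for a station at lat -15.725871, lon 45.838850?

LH24wg05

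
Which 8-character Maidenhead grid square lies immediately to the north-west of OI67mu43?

OI67mu34

Longitude extended square 4; −1 → 3.
Latitude extended square 3; +1 → 4.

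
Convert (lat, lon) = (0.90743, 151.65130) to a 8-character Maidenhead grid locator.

QJ50tv87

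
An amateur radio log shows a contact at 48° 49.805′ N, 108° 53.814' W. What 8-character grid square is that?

Offset from 180°W / 90°S: lon 71.10310°, lat 138.83008°.
Field: lon ⌊71.10310/20⌋ = 3 → D; lat ⌊138.83008/10⌋ = 13 → N.
Square: lon ⌊11.10310/2⌋ = 5; lat ⌊8.83008/1⌋ = 8.
Subsquare: lon ⌊1.10310/0.0833333⌋ = 13 → n; lat ⌊0.83008/0.0416667⌋ = 19 → t.
Extended square: lon ⌊0.01977/0.00833333⌋ = 2; lat ⌊0.03842/0.00416667⌋ = 9.

DN58nt29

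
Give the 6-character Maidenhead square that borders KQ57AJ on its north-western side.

KQ47xk

Longitude subsquare a = 0; −1 → -1, wraps to 23 = x, carry into square.
Longitude square 5; −1 → 4.
Latitude subsquare j = 9; +1 → 10 = k.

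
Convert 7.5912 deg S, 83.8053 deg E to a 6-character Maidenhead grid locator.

Add 180° to longitude and 90° to latitude: 263.8053, 82.4088.
Field (20°×10°, letters A–R): 263.8053/20 → 13 → N, 82.4088/10 → 8 → I; chars NI.
Square (2°×1°, digits 0–9): 3.8053/2 → 1, 2.4088/1 → 2; chars 12.
Subsquare (5′×2.5′, letters a–x): 1.8053/0.0833333 → 21 → v, 0.4088/0.0416667 → 9 → j; chars vj.

NI12vj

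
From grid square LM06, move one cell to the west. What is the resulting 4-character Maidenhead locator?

KM96

Longitude square 0; −1 → -1, wraps to 9, carry into field.
Longitude field L = 11; −1 → 10 = K.
The latitude characters are unchanged.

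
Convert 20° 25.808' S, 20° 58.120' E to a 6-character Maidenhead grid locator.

KG09ln

Offset from 180°W / 90°S: lon 200.9687°, lat 69.5699°.
Field: lon ⌊200.9687/20⌋ = 10 → K; lat ⌊69.5699/10⌋ = 6 → G.
Square: lon ⌊0.9687/2⌋ = 0; lat ⌊9.5699/1⌋ = 9.
Subsquare: lon ⌊0.9687/0.0833333⌋ = 11 → l; lat ⌊0.5699/0.0416667⌋ = 13 → n.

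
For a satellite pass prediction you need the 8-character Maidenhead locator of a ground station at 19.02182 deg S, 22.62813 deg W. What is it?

HH80qx44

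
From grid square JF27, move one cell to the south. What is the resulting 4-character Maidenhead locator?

JF26

Latitude square 7; −1 → 6.
The longitude characters are unchanged.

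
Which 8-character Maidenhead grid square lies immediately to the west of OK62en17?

OK62en07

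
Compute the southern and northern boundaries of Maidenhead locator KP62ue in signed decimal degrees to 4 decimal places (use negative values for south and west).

62.1667, 62.2083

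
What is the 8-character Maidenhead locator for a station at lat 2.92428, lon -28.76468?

Shift to the Maidenhead origin (180°W, 90°S): lon 151.23532, lat 92.92428.
Field: lon ⌊151.23532/20⌋ = 7 → H; lat ⌊92.92428/10⌋ = 9 → J.
Square: lon ⌊11.23532/2⌋ = 5; lat ⌊2.92428/1⌋ = 2.
Subsquare: lon ⌊1.23532/0.0833333⌋ = 14 → o; lat ⌊0.92428/0.0416667⌋ = 22 → w.
Extended square: lon ⌊0.06865/0.00833333⌋ = 8; lat ⌊0.00761/0.00416667⌋ = 1.

HJ52ow81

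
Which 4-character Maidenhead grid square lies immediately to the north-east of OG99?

Longitude square 9; +1 → 10, wraps to 0, carry into field.
Longitude field O = 14; +1 → 15 = P.
Latitude square 9; +1 → 10, wraps to 0, carry into field.
Latitude field G = 6; +1 → 7 = H.

PH00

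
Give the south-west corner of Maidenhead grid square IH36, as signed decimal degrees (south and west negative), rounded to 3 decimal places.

Field I=8, H=7: +8·20° lon, +7·10° lat → SW at lon -20°, lat -20°.
Square 3, 6: +3·2° lon, +6·1° lat → SW at lon -14°, lat -14°.
latitude -14.000, longitude -14.000.

-14.000, -14.000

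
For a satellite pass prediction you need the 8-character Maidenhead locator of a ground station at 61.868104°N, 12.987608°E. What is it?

Add 180° to longitude and 90° to latitude: 192.98761, 151.86810.
Field: lon ⌊192.98761/20⌋ = 9 → J; lat ⌊151.86810/10⌋ = 15 → P.
Square: lon ⌊12.98761/2⌋ = 6; lat ⌊1.86810/1⌋ = 1.
Subsquare: lon ⌊0.98761/0.0833333⌋ = 11 → l; lat ⌊0.86810/0.0416667⌋ = 20 → u.
Extended square: lon ⌊0.07094/0.00833333⌋ = 8; lat ⌊0.03477/0.00416667⌋ = 8.

JP61lu88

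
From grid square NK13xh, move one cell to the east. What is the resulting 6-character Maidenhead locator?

NK23ah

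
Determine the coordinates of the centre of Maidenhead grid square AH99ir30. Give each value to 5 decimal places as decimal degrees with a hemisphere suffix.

10.28958° S, 161.30417° W

Field A=0, H=7: +0·20° lon, +7·10° lat → SW at lon -180°, lat -20°.
Square 9, 9: +9·2° lon, +9·1° lat → SW at lon -162°, lat -11°.
Subsquare i=8, r=17: +8·0.0833333° lon, +17·0.0416667° lat → SW at lon -161.333°, lat -10.2917°.
Extended square 3, 0: +3·0.00833333° lon, +0·0.00416667° lat → SW at lon -161.308°, lat -10.2917°.
Cell spans 0.00833333° lon × 0.00416667° lat. Centre is SW corner plus half of each.
latitude 10.28958° S, longitude 161.30417° W.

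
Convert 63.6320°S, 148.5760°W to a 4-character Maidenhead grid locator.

BC56

Offset from 180°W / 90°S: lon 31.42°, lat 26.37°.
Field: lon ⌊31.42/20⌋ = 1 → B; lat ⌊26.37/10⌋ = 2 → C.
Square: lon ⌊11.42/2⌋ = 5; lat ⌊6.37/1⌋ = 6.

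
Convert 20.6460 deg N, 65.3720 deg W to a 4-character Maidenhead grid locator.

FL70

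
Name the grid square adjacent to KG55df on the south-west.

KG55ce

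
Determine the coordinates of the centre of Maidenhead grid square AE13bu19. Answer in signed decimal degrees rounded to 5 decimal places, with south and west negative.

-46.12708, -177.90417

Field A=0, E=4: +0·20° lon, +4·10° lat → SW at lon -180°, lat -50°.
Square 1, 3: +1·2° lon, +3·1° lat → SW at lon -178°, lat -47°.
Subsquare b=1, u=20: +1·0.0833333° lon, +20·0.0416667° lat → SW at lon -177.917°, lat -46.1667°.
Extended square 1, 9: +1·0.00833333° lon, +9·0.00416667° lat → SW at lon -177.908°, lat -46.1292°.
Cell spans 0.00833333° lon × 0.00416667° lat. Centre is SW corner plus half of each.
latitude -46.12708, longitude -177.90417.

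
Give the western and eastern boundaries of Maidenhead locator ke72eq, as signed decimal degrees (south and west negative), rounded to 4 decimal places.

34.3333, 34.4167

Field K=10, E=4: +10·20° lon, +4·10° lat → SW at lon 20°, lat -50°.
Square 7, 2: +7·2° lon, +2·1° lat → SW at lon 34°, lat -48°.
Subsquare e=4, q=16: +4·0.0833333° lon, +16·0.0416667° lat → SW at lon 34.3333°, lat -47.3333°.
Cell spans 0.0833333° lon × 0.0416667° lat.
west 34.3333, east 34.4167.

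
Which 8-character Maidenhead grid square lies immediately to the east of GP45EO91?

GP45fo01

Longitude extended square 9; +1 → 10, wraps to 0, carry into subsquare.
Longitude subsquare e = 4; +1 → 5 = f.
The latitude characters are unchanged.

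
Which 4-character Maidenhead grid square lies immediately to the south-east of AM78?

AM87

Longitude square 7; +1 → 8.
Latitude square 8; −1 → 7.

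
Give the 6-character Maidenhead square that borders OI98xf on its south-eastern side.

Longitude subsquare x = 23; +1 → 24, wraps to 0 = a, carry into square.
Longitude square 9; +1 → 10, wraps to 0, carry into field.
Longitude field O = 14; +1 → 15 = P.
Latitude subsquare f = 5; −1 → 4 = e.

PI08ae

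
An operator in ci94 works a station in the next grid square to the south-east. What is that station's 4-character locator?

DI03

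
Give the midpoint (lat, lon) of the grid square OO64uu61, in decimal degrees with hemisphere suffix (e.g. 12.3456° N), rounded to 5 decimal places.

54.83958° N, 113.72083° E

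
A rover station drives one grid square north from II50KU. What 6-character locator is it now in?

II50kv

Latitude subsquare u = 20; +1 → 21 = v.
The longitude characters are unchanged.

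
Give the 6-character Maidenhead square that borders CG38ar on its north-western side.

CG28xs

Longitude subsquare a = 0; −1 → -1, wraps to 23 = x, carry into square.
Longitude square 3; −1 → 2.
Latitude subsquare r = 17; +1 → 18 = s.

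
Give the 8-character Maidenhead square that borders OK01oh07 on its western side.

Longitude extended square 0; −1 → -1, wraps to 9, carry into subsquare.
Longitude subsquare o = 14; −1 → 13 = n.
The latitude characters are unchanged.

OK01nh97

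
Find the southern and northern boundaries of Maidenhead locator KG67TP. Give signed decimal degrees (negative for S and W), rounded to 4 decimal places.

-22.3750, -22.3333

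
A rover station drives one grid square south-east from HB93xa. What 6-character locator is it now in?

IB02ax

Longitude subsquare x = 23; +1 → 24, wraps to 0 = a, carry into square.
Longitude square 9; +1 → 10, wraps to 0, carry into field.
Longitude field H = 7; +1 → 8 = I.
Latitude subsquare a = 0; −1 → -1, wraps to 23 = x, carry into square.
Latitude square 3; −1 → 2.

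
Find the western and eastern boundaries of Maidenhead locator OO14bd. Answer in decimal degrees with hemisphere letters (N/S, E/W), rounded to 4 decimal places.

102.0833° E, 102.1667° E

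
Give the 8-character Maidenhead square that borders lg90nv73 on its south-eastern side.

LG90nv82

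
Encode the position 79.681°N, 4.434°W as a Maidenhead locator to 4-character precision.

Shift to the Maidenhead origin (180°W, 90°S): lon 175.57, lat 169.68.
Field (20°×10°, letters A–R): lon ⌊175.57/20⌋ = 8 → I; lat ⌊169.68/10⌋ = 16 → Q.
Square (2°×1°, digits 0–9): lon ⌊15.57/2⌋ = 7; lat ⌊9.68/1⌋ = 9.

IQ79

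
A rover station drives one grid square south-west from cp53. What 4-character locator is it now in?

CP42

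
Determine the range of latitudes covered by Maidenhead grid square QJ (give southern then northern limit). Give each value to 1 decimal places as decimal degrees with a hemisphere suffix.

0.0° N, 10.0° N

Field Q=16, J=9: +16·20° lon, +9·10° lat → SW at lon 140°, lat 0°.
Cell spans 20° lon × 10° lat.
south 0.0° N, north 10.0° N.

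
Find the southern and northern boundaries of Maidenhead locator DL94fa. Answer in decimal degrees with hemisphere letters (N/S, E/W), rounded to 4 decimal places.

24.0000° N, 24.0417° N

Field D=3, L=11: +3·20° lon, +11·10° lat → SW at lon -120°, lat 20°.
Square 9, 4: +9·2° lon, +4·1° lat → SW at lon -102°, lat 24°.
Subsquare f=5, a=0: +5·0.0833333° lon, +0·0.0416667° lat → SW at lon -101.583°, lat 24°.
Cell spans 0.0833333° lon × 0.0416667° lat.
south 24.0000° N, north 24.0417° N.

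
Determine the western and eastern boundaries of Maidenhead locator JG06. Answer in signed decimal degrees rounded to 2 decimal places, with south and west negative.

Field J=9, G=6: +9·20° lon, +6·10° lat → SW at lon 0°, lat -30°.
Square 0, 6: +0·2° lon, +6·1° lat → SW at lon 0°, lat -24°.
Cell spans 2° lon × 1° lat.
west 0.00, east 2.00.

0.00, 2.00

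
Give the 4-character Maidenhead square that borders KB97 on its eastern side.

LB07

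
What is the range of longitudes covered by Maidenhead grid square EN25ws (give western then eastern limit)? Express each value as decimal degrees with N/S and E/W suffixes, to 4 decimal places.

94.1667° W, 94.0833° W

Field E=4, N=13: +4·20° lon, +13·10° lat → SW at lon -100°, lat 40°.
Square 2, 5: +2·2° lon, +5·1° lat → SW at lon -96°, lat 45°.
Subsquare w=22, s=18: +22·0.0833333° lon, +18·0.0416667° lat → SW at lon -94.1667°, lat 45.75°.
Cell spans 0.0833333° lon × 0.0416667° lat.
west 94.1667° W, east 94.0833° W.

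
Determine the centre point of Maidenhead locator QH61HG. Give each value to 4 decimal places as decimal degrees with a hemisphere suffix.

Field Q=16, H=7: +16·20° lon, +7·10° lat → SW at lon 140°, lat -20°.
Square 6, 1: +6·2° lon, +1·1° lat → SW at lon 152°, lat -19°.
Subsquare h=7, g=6: +7·0.0833333° lon, +6·0.0416667° lat → SW at lon 152.583°, lat -18.75°.
Cell spans 0.0833333° lon × 0.0416667° lat. Centre is SW corner plus half of each.
latitude 18.7292° S, longitude 152.6250° E.

18.7292° S, 152.6250° E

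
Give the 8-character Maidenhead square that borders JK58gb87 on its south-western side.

JK58gb76

Longitude extended square 8; −1 → 7.
Latitude extended square 7; −1 → 6.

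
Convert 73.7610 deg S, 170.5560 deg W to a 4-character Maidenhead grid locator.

Offset from 180°W / 90°S: lon 9.44°, lat 16.24°.
Field: lon ⌊9.44/20⌋ = 0 → A; lat ⌊16.24/10⌋ = 1 → B.
Square: lon ⌊9.44/2⌋ = 4; lat ⌊6.24/1⌋ = 6.

AB46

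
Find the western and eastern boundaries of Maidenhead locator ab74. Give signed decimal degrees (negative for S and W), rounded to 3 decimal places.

-166.000, -164.000

Field A=0, B=1: +0·20° lon, +1·10° lat → SW at lon -180°, lat -80°.
Square 7, 4: +7·2° lon, +4·1° lat → SW at lon -166°, lat -76°.
Cell spans 2° lon × 1° lat.
west -166.000, east -164.000.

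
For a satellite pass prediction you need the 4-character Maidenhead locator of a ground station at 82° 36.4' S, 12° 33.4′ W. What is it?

Offset from 180°W / 90°S: lon 167.44°, lat 7.39°.
Field (20°×10°, letters A–R): 167.44/20 → 8 → I, 7.39/10 → 0 → A; chars IA.
Square (2°×1°, digits 0–9): 7.44/2 → 3, 7.39/1 → 7; chars 37.

IA37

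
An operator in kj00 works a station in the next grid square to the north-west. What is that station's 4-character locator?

JJ91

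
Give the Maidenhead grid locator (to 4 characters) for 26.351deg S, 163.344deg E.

RG13

Shift to the Maidenhead origin (180°W, 90°S): lon 343.34, lat 63.65.
Field: lon ⌊343.34/20⌋ = 17 → R; lat ⌊63.65/10⌋ = 6 → G.
Square: lon ⌊3.34/2⌋ = 1; lat ⌊3.65/1⌋ = 3.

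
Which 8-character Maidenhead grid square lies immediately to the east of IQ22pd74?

IQ22pd84

Longitude extended square 7; +1 → 8.
The latitude characters are unchanged.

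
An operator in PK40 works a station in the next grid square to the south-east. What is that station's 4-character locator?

Longitude square 4; +1 → 5.
Latitude square 0; −1 → -1, wraps to 9, carry into field.
Latitude field K = 10; −1 → 9 = J.

PJ59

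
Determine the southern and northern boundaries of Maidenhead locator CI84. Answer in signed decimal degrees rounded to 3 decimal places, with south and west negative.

-6.000, -5.000

Field C=2, I=8: +2·20° lon, +8·10° lat → SW at lon -140°, lat -10°.
Square 8, 4: +8·2° lon, +4·1° lat → SW at lon -124°, lat -6°.
Cell spans 2° lon × 1° lat.
south -6.000, north -5.000.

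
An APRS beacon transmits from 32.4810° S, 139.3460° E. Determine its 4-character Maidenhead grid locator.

PF97

Shift to the Maidenhead origin (180°W, 90°S): lon 319.35, lat 57.52.
Field: 319.35/20 → 15 → P, 57.52/10 → 5 → F; chars PF.
Square: 19.35/2 → 9, 7.52/1 → 7; chars 97.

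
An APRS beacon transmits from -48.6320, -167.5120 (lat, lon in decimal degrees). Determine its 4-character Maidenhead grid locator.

AE61

Add 180° to longitude and 90° to latitude: 12.49, 41.37.
Field: lon ⌊12.49/20⌋ = 0 → A; lat ⌊41.37/10⌋ = 4 → E.
Square: lon ⌊12.49/2⌋ = 6; lat ⌊1.37/1⌋ = 1.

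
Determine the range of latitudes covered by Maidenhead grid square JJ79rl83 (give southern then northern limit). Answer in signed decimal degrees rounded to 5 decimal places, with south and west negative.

9.47083, 9.47500

Field J=9, J=9: +9·20° lon, +9·10° lat → SW at lon 0°, lat 0°.
Square 7, 9: +7·2° lon, +9·1° lat → SW at lon 14°, lat 9°.
Subsquare r=17, l=11: +17·0.0833333° lon, +11·0.0416667° lat → SW at lon 15.4167°, lat 9.45833°.
Extended square 8, 3: +8·0.00833333° lon, +3·0.00416667° lat → SW at lon 15.4833°, lat 9.47083°.
Cell spans 0.00833333° lon × 0.00416667° lat.
south 9.47083, north 9.47500.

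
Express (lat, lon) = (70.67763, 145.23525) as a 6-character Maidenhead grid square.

QQ20oq

Add 180° to longitude and 90° to latitude: 325.2353, 160.6776.
Field: 325.2353/20 → 16 → Q, 160.6776/10 → 16 → Q; chars QQ.
Square: 5.2353/2 → 2, 0.6776/1 → 0; chars 20.
Subsquare: 1.2353/0.0833333 → 14 → o, 0.6776/0.0416667 → 16 → q; chars oq.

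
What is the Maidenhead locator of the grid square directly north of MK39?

ML30

Latitude square 9; +1 → 10, wraps to 0, carry into field.
Latitude field K = 10; +1 → 11 = L.
The longitude characters are unchanged.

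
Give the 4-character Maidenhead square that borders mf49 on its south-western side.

Longitude square 4; −1 → 3.
Latitude square 9; −1 → 8.

MF38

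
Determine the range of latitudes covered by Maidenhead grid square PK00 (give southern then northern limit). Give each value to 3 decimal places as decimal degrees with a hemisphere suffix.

Field P=15, K=10: +15·20° lon, +10·10° lat → SW at lon 120°, lat 10°.
Square 0, 0: +0·2° lon, +0·1° lat → SW at lon 120°, lat 10°.
Cell spans 2° lon × 1° lat.
south 10.000° N, north 11.000° N.

10.000° N, 11.000° N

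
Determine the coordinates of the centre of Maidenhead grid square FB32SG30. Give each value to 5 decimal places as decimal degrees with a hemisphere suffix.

77.74792° S, 72.47083° W

Field F=5, B=1: +5·20° lon, +1·10° lat → SW at lon -80°, lat -80°.
Square 3, 2: +3·2° lon, +2·1° lat → SW at lon -74°, lat -78°.
Subsquare s=18, g=6: +18·0.0833333° lon, +6·0.0416667° lat → SW at lon -72.5°, lat -77.75°.
Extended square 3, 0: +3·0.00833333° lon, +0·0.00416667° lat → SW at lon -72.475°, lat -77.75°.
Cell spans 0.00833333° lon × 0.00416667° lat. Centre is SW corner plus half of each.
latitude 77.74792° S, longitude 72.47083° W.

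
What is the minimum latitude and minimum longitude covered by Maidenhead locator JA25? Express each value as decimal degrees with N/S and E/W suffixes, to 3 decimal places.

85.000° S, 4.000° E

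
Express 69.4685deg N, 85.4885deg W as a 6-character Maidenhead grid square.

Add 180° to longitude and 90° to latitude: 94.5115, 159.4685.
Field: lon ⌊94.5115/20⌋ = 4 → E; lat ⌊159.4685/10⌋ = 15 → P.
Square: lon ⌊14.5115/2⌋ = 7; lat ⌊9.4685/1⌋ = 9.
Subsquare: lon ⌊0.5115/0.0833333⌋ = 6 → g; lat ⌊0.4685/0.0416667⌋ = 11 → l.

EP79gl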